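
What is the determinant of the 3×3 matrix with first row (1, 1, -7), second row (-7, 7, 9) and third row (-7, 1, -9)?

Expand along row 1:
  + 1 · |7 9; 1 -9| = 1·(-63 − 9) = -72
  − 1 · |-7 9; -7 -9| = −1·(63 − (-63)) = -126
  + (-7) · |-7 7; -7 1| = (-7)·(-7 − (-49)) = -294
Sum: (-72) + (-126) + (-294) = -492

-492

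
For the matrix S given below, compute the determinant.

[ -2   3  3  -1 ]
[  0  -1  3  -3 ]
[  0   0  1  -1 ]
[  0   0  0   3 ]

|S| = 6

S is upper triangular, so det(S) is the product of the diagonal entries:
det = (-2) · (-1) · (1) · (3) = 6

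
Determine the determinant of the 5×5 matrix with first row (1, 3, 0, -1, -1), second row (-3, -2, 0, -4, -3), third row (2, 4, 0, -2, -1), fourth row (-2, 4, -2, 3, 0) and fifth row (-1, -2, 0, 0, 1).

The determinant is -24.

Expand along column 3 (it has 4 zeros):
  − (-2) · M_43   where M_43 = det([1 3 -1 -1; -3 -2 -4 -3; 2 4 -2 -1; -1 -2 0 1]) = -12
det = (-1)·(-2)·(-12) = -24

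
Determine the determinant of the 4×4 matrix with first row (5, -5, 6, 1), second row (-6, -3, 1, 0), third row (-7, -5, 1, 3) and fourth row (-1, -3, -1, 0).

Expand along column 4 (it has 2 zeros):
  − (1) · M_14   where M_14 = det([-6 -3 1; -7 -5 1; -1 -3 -1]) = -8
  − (3) · M_34   where M_34 = det([5 -5 6; -6 -3 1; -1 -3 -1]) = 155
det = (-1)·(1)·(-8) + (-1)·(3)·(155) = -457

-457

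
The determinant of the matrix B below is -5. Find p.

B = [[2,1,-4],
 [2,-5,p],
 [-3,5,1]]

1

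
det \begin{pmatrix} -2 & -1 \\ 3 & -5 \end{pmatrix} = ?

det = (-2)·(-5) − (-1)·3 = 10 − (-3) = 13

The determinant is 13.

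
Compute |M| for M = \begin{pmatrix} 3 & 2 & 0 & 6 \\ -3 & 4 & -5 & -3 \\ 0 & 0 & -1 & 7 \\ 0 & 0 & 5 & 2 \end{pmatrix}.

M is block upper-triangular with a 2×2 block and a 2×2 block on the diagonal, so its determinant equals the product of the determinants of the diagonal blocks.
det of the 2×2 block = 18
det of the 2×2 block = -37
det = (18)·(-37) = -666

det(M) = -666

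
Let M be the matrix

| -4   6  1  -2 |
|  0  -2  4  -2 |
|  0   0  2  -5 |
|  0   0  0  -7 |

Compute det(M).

|M| = -112

M is upper triangular, so det(M) is the product of the diagonal entries:
det = (-4) · (-2) · (2) · (-7) = -112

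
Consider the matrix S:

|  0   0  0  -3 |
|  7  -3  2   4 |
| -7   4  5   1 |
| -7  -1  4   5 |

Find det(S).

Expand along row 1 (it has 3 zeros):
  − (-3) · M_14   where M_14 = det([7 -3 2; -7 4 5; -7 -1 4]) = 238
det = (-1)·(-3)·(238) = 714

The determinant is 714.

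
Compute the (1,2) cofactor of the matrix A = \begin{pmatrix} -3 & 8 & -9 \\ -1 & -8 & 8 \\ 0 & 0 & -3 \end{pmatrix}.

Delete row 1 and column 2; the remaining 2×2 submatrix is [-1 8; 0 -3].
Its determinant is (-1)·(-3) − 8·0 = 3.
The cofactor carries sign (−1)^(1+2) = −1, so C_{1,2} = −(3) = -3.

The cofactor is -3.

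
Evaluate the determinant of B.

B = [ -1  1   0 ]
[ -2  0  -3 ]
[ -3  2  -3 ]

Expand along row 1:
  + (-1) · |0 -3; 2 -3| = (-1)·(0 − (-6)) = -6
  − 1 · |-2 -3; -3 -3| = −1·(6 − 9) = 3
Sum: (-6) + (3) = -3

-3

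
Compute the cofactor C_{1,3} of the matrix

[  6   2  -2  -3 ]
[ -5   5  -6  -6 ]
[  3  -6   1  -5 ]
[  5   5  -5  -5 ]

Delete row 1 and column 3; the remaining 3×3 submatrix is [-5 5 -6; 3 -6 -5; 5 5 -5].
Its determinant is -595.
The cofactor carries sign (−1)^(1+3) = +1, so C_{1,3} = +(-595) = -595.

-595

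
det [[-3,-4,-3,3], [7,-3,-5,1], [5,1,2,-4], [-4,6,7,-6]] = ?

Expand along row 1:
  + (-3) · M_11   where M_11 = det([-3 -5 1; 1 2 -4; 6 7 -6]) = 37
  − (-4) · M_12   where M_12 = det([7 -5 1; 5 2 -4; -4 7 -6]) = -75
  + (-3) · M_13   where M_13 = det([7 -3 1; 5 1 -4; -4 6 -6]) = 22
  − (3) · M_14   where M_14 = det([7 -3 -5; 5 1 2; -4 6 7]) = -76
det = (+1)·(-3)·(37) + (-1)·(-4)·(-75) + (+1)·(-3)·(22) + (-1)·(3)·(-76) = -249

The determinant is -249.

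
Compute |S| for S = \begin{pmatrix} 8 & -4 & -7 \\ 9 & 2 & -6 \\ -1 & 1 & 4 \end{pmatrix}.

Expand along row 1:
  + 8 · |2 -6; 1 4| = 8·(8 − (-6)) = 112
  − (-4) · |9 -6; -1 4| = −(-4)·(36 − 6) = 120
  + (-7) · |9 2; -1 1| = (-7)·(9 − (-2)) = -77
Sum: (112) + (120) + (-77) = 155

155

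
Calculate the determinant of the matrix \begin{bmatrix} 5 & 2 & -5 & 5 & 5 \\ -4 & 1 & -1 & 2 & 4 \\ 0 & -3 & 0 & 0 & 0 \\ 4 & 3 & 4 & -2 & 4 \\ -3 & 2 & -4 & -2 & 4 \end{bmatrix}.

-5970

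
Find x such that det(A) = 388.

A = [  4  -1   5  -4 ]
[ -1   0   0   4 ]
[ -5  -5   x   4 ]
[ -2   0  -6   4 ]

x = 8

Expanding along the column containing x, det(A) is linear in x: det(A) = (4)·x + (356).
Set (4)·x + (356) = 388  ⇒  (4)·x = 32  ⇒  x = 8.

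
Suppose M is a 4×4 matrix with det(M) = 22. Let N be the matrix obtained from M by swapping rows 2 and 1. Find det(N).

Swapping two rows multiplies the determinant by −1.
det(N) = (-1)·(22) = -22

The determinant is -22.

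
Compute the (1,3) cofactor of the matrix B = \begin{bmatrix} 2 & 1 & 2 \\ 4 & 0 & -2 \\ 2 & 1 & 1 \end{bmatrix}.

Delete row 1 and column 3; the remaining 2×2 submatrix is [4 0; 2 1].
Its determinant is 4·1 − 0·2 = 4.
The cofactor carries sign (−1)^(1+3) = +1, so C_{1,3} = +(4) = 4.

4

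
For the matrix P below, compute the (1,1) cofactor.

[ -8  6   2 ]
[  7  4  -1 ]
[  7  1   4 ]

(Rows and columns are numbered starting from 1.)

17

Delete row 1 and column 1; the remaining 2×2 submatrix is [4 -1; 1 4].
Its determinant is 4·4 − (-1)·1 = 17.
The cofactor carries sign (−1)^(1+1) = +1, so C_{1,1} = +(17) = 17.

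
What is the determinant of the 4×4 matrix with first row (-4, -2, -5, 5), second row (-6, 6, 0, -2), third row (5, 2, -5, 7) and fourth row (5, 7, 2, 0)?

626

Expand along row 2 (it has 1 zero):
  − (-6) · M_21   where M_21 = det([-2 -5 5; 2 -5 7; 7 2 0]) = -22
  + (6) · M_22   where M_22 = det([-4 -5 5; 5 -5 7; 5 2 0]) = 56
  + (-2) · M_24   where M_24 = det([-4 -2 -5; 5 2 -5; 5 7 2]) = -211
det = (-1)·(-6)·(-22) + (+1)·(6)·(56) + (+1)·(-2)·(-211) = 626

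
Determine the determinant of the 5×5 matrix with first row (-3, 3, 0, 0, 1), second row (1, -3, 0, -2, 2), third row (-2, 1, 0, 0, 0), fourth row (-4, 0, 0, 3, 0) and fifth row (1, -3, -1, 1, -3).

-41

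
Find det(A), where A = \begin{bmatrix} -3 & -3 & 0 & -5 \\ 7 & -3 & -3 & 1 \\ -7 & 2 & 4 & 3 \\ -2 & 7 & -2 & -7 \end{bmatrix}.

Expand along row 1 (it has 1 zero):
  + (-3) · M_11   where M_11 = det([-3 -3 1; 2 4 3; 7 -2 -7]) = -71
  − (-3) · M_12   where M_12 = det([7 -3 1; -7 4 3; -2 -2 -7]) = 33
  − (-5) · M_14   where M_14 = det([7 -3 -3; -7 2 4; -2 7 -2]) = -23
det = (+1)·(-3)·(-71) + (-1)·(-3)·(33) + (-1)·(-5)·(-23) = 197

The determinant is 197.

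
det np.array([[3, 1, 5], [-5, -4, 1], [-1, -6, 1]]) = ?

140

Expand along row 1:
  + 3 · |-4 1; -6 1| = 3·(-4 − (-6)) = 6
  − 1 · |-5 1; -1 1| = −1·(-5 − (-1)) = 4
  + 5 · |-5 -4; -1 -6| = 5·(30 − 4) = 130
Sum: (6) + (4) + (130) = 140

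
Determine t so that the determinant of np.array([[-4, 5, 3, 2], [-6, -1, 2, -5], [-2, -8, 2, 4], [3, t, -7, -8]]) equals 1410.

Expanding along the column containing t, det(A) is linear in t: det(A) = (14)·t + (1340).
Set (14)·t + (1340) = 1410  ⇒  (14)·t = 70  ⇒  t = 5.

5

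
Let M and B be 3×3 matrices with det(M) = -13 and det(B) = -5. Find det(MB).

det(MB) = det(M)·det(B) = (-13)·(-5) = 65

The determinant is 65.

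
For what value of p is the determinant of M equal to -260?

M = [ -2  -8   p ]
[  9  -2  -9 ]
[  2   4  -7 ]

5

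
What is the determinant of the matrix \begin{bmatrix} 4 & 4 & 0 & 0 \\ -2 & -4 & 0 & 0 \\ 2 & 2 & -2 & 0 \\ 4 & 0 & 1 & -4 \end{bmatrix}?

The matrix is block lower-triangular with a 2×2 block and a 2×2 block on the diagonal, so its determinant equals the product of the determinants of the diagonal blocks.
det of the 2×2 block = -8
det of the 2×2 block = 8
det = (-8)·(8) = -64

-64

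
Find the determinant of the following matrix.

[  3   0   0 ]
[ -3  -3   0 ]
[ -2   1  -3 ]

27

The matrix is lower triangular, so the determinant is the product of the diagonal entries:
det = (3) · (-3) · (-3) = 27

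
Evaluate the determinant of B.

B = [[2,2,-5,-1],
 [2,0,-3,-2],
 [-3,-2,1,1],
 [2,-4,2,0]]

Expand along row 2 (it has 1 zero):
  − (2) · M_21   where M_21 = det([2 -5 -1; -2 1 1; -4 2 0]) = 16
  − (-3) · M_23   where M_23 = det([2 2 -1; -3 -2 1; 2 -4 0]) = -4
  + (-2) · M_24   where M_24 = det([2 2 -5; -3 -2 1; 2 -4 2]) = -64
det = (-1)·(2)·(16) + (-1)·(-3)·(-4) + (+1)·(-2)·(-64) = 84

The determinant is 84.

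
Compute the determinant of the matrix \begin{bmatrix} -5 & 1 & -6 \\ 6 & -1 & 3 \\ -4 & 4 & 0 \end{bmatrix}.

-72

Expand along row 3:
  + (-4) · |1 -6; -1 3| = (-4)·(3 − 6) = 12
  − 4 · |-5 -6; 6 3| = −4·(-15 − (-36)) = -84
Sum: (12) + (-84) = -72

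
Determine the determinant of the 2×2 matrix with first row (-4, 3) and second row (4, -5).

8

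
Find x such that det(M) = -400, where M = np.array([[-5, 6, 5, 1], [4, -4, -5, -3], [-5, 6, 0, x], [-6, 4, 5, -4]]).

x = 7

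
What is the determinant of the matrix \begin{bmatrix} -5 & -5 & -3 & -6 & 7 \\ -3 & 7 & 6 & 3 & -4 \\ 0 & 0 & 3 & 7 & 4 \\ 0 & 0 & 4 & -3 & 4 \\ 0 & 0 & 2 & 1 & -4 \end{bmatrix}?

The matrix is block upper-triangular with a 2×2 block and a 3×3 block on the diagonal, so its determinant equals the product of the determinants of the diagonal blocks.
det of the 2×2 block = -50
det of the 3×3 block = 232
det = (-50)·(232) = -11600

-11600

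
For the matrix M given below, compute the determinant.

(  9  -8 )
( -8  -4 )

The determinant is -100.

det(M) = 9·(-4) − (-8)·(-8) = -36 − 64 = -100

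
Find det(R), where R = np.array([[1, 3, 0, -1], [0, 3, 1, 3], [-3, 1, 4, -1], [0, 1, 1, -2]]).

22

Expand along column 1 (it has 2 zeros):
  + (1) · M_11   where M_11 = det([3 1 3; 1 4 -1; 1 1 -2]) = -29
  + (-3) · M_31   where M_31 = det([3 0 -1; 3 1 3; 1 1 -2]) = -17
det = (+1)·(1)·(-29) + (+1)·(-3)·(-17) = 22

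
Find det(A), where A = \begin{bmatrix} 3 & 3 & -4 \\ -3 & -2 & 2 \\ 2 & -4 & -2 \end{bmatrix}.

The determinant is -34.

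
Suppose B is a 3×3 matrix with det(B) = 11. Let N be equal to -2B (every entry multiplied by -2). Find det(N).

det(N) = -88

For a 3×3 matrix, det(-2B) = (-2)^3·det(B) = -8·det(B).
det(N) = (-8)·(11) = -88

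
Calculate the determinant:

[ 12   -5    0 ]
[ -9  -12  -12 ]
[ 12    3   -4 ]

Expand along column 3:
  − (-12) · |12 -5; 12 3| = −(-12)·(36 − (-60)) = 1152
  + (-4) · |12 -5; -9 -12| = (-4)·(-144 − 45) = 756
Sum: (1152) + (756) = 1908

1908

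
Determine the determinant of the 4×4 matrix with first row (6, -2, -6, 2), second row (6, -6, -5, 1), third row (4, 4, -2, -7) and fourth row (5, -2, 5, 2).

The determinant is -2334.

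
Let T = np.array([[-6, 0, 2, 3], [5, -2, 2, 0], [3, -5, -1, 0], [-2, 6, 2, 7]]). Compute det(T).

-782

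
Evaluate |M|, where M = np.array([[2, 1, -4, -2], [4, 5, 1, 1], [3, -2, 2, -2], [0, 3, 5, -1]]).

Expand along row 4 (it has 1 zero):
  + (3) · M_42   where M_42 = det([2 -4 -2; 4 1 1; 3 2 -2]) = -62
  − (5) · M_43   where M_43 = det([2 1 -2; 4 5 1; 3 -2 -2]) = 41
  + (-1) · M_44   where M_44 = det([2 1 -4; 4 5 1; 3 -2 2]) = 111
det = (+1)·(3)·(-62) + (-1)·(5)·(41) + (+1)·(-1)·(111) = -502

|M| = -502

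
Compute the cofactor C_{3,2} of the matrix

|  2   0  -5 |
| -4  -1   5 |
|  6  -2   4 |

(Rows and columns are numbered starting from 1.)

10

Delete row 3 and column 2; the remaining 2×2 submatrix is [2 -5; -4 5].
Its determinant is 2·5 − (-5)·(-4) = -10.
The cofactor carries sign (−1)^(3+2) = −1, so C_{3,2} = −(-10) = 10.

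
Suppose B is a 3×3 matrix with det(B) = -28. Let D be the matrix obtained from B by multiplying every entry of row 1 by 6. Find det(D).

Scaling one row by 6 multiplies the determinant by 6.
det(D) = (6)·(-28) = -168

The determinant is -168.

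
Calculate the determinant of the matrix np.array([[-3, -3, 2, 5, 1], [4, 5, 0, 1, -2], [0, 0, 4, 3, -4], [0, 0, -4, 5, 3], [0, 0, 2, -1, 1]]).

-258

The matrix is block upper-triangular with a 2×2 block and a 3×3 block on the diagonal, so its determinant equals the product of the determinants of the diagonal blocks.
det of the 2×2 block = -3
det of the 3×3 block = 86
det = (-3)·(86) = -258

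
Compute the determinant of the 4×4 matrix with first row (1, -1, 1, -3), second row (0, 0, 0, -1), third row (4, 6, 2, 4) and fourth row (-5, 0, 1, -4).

The determinant is -50.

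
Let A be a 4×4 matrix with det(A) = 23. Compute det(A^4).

279841

det(A^4) = (det A)^4 = (23)^4 = 279841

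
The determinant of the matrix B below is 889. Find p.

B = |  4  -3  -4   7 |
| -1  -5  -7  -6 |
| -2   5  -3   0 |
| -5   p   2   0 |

Expanding along the column containing p, det(B) is linear in p: det(B) = (-197)·p + (2662).
Set (-197)·p + (2662) = 889  ⇒  (-197)·p = -1773  ⇒  p = 9.

9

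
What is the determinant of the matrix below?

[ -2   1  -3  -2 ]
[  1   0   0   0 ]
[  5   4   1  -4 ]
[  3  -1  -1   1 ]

Expand along row 2 (it has 3 zeros):
  − (1) · M_21   where M_21 = det([1 -3 -2; 4 1 -4; -1 -1 1]) = 3
det = (-1)·(1)·(3) = -3

-3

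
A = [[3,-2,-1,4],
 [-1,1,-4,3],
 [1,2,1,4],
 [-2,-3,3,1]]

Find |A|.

Expand along row 1:
  + (3) · M_11   where M_11 = det([1 -4 3; 2 1 4; -3 3 1]) = 72
  − (-2) · M_12   where M_12 = det([-1 -4 3; 1 1 4; -2 3 1]) = 62
  + (-1) · M_13   where M_13 = det([-1 1 3; 1 2 4; -2 -3 1]) = -20
  − (4) · M_14   where M_14 = det([-1 1 -4; 1 2 1; -2 -3 3]) = -18
det = (+1)·(3)·(72) + (-1)·(-2)·(62) + (+1)·(-1)·(-20) + (-1)·(4)·(-18) = 432

432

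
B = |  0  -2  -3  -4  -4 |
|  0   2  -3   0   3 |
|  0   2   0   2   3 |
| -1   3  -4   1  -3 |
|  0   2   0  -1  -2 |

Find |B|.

|B| = -18

Expand along column 1 (it has 4 zeros):
  − (-1) · M_41   where M_41 = det([-2 -3 -4 -4; 2 -3 0 3; 2 0 2 3; 2 0 -1 -2]) = -18
det = (-1)·(-1)·(-18) = -18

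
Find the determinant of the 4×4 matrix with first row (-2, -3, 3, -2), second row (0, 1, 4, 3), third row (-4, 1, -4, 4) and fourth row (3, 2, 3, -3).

Expand along row 2 (it has 1 zero):
  + (1) · M_22   where M_22 = det([-2 3 -2; -4 -4 4; 3 3 -3]) = 0
  − (4) · M_23   where M_23 = det([-2 -3 -2; -4 1 4; 3 2 -3]) = 44
  + (3) · M_24   where M_24 = det([-2 -3 3; -4 1 -4; 3 2 3]) = -55
det = (+1)·(1)·(0) + (-1)·(4)·(44) + (+1)·(3)·(-55) = -341

The determinant is -341.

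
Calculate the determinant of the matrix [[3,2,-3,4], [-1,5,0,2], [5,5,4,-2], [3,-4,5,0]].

The determinant is 1064.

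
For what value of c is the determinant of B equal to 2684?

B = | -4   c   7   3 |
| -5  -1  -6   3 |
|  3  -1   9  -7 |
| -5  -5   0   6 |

Expanding along the row containing c, det(B) is linear in c: det(B) = (237)·c + (1736).
Set (237)·c + (1736) = 2684  ⇒  (237)·c = 948  ⇒  c = 4.

4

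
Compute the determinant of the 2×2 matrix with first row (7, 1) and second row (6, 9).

The determinant is 57.

det = 7·9 − 1·6 = 63 − 6 = 57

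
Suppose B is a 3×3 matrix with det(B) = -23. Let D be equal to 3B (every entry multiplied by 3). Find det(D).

For a 3×3 matrix, det(3B) = 3^3·det(B) = 27·det(B).
det(D) = (27)·(-23) = -621

|D| = -621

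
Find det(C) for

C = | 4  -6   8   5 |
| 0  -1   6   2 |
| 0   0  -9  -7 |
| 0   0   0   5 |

The determinant is 180.

C is upper triangular, so det(C) is the product of the diagonal entries:
det = (4) · (-1) · (-9) · (5) = 180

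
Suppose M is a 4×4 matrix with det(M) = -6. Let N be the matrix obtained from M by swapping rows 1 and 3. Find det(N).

The determinant is 6.

Swapping two rows multiplies the determinant by −1.
det(N) = (-1)·(-6) = 6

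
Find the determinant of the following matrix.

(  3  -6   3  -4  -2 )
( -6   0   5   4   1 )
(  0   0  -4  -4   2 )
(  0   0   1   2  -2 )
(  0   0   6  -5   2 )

The matrix is block upper-triangular with a 2×2 block and a 3×3 block on the diagonal, so its determinant equals the product of the determinants of the diagonal blocks.
det of the 2×2 block = -36
det of the 3×3 block = 46
det = (-36)·(46) = -1656

-1656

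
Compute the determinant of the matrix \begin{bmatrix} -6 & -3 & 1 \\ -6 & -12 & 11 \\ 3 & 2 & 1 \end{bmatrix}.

Expand along row 1:
  + (-6) · |-12 11; 2 1| = (-6)·(-12 − 22) = 204
  − (-3) · |-6 11; 3 1| = −(-3)·(-6 − 33) = -117
  + 1 · |-6 -12; 3 2| = 1·(-12 − (-36)) = 24
Sum: (204) + (-117) + (24) = 111

111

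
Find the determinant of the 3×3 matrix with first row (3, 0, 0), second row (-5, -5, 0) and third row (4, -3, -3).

The matrix is lower triangular, so the determinant is the product of the diagonal entries:
det = (3) · (-5) · (-3) = 45

45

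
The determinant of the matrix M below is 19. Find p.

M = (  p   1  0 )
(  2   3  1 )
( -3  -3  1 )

Expanding along the column containing p, det(M) is linear in p: det(M) = (6)·p + (-5).
Set (6)·p + (-5) = 19  ⇒  (6)·p = 24  ⇒  p = 4.

p = 4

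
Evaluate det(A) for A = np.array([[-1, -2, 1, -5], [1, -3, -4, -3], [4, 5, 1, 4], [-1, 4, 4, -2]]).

Expand along row 1:
  + (-1) · M_11   where M_11 = det([-3 -4 -3; 5 1 4; 4 4 -2]) = -98
  − (-2) · M_12   where M_12 = det([1 -4 -3; 4 1 4; -1 4 -2]) = -85
  + (1) · M_13   where M_13 = det([1 -3 -3; 4 5 4; -1 4 -2]) = -101
  − (-5) · M_14   where M_14 = det([1 -3 -4; 4 5 1; -1 4 4]) = -17
det = (+1)·(-1)·(-98) + (-1)·(-2)·(-85) + (+1)·(1)·(-101) + (-1)·(-5)·(-17) = -258

-258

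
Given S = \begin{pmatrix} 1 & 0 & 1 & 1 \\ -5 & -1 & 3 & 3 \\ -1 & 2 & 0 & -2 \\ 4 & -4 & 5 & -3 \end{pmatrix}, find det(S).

Expand along row 1 (it has 1 zero):
  + (1) · M_11   where M_11 = det([-1 3 3; 2 0 -2; -4 5 -3]) = 62
  + (1) · M_13   where M_13 = det([-5 -1 3; -1 2 -2; 4 -4 -3]) = 69
  − (1) · M_14   where M_14 = det([-5 -1 3; -1 2 0; 4 -4 5]) = -67
det = (+1)·(1)·(62) + (+1)·(1)·(69) + (-1)·(1)·(-67) = 198

det(S) = 198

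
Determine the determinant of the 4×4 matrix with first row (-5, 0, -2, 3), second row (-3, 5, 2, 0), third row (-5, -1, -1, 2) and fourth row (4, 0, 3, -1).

Expand along column 2 (it has 2 zeros):
  + (5) · M_22   where M_22 = det([-5 -2 3; -5 -1 2; 4 3 -1]) = -14
  − (-1) · M_32   where M_32 = det([-5 -2 3; -3 2 0; 4 3 -1]) = -35
det = (+1)·(5)·(-14) + (-1)·(-1)·(-35) = -105

The determinant is -105.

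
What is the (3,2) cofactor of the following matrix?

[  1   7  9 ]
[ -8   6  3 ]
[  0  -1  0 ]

-75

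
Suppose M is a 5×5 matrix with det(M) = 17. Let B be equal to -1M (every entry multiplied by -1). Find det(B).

|B| = -17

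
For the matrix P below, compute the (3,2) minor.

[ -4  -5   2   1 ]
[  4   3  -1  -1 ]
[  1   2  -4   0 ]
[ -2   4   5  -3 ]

Delete row 3 and column 2; the remaining 3×3 submatrix is [-4 2 1; 4 -1 -1; -2 5 -3].
Its determinant is 14.

The minor is 14.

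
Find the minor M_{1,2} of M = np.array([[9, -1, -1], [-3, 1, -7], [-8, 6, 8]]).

The minor is -80.

Delete row 1 and column 2; the remaining 2×2 submatrix is [-3 -7; -8 8].
Its determinant is (-3)·8 − (-7)·(-8) = -80.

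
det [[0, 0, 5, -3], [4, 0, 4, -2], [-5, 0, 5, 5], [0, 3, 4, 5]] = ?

-510

Expand along column 2 (it has 3 zeros):
  + (3) · M_42   where M_42 = det([0 5 -3; 4 4 -2; -5 5 5]) = -170
det = (+1)·(3)·(-170) = -510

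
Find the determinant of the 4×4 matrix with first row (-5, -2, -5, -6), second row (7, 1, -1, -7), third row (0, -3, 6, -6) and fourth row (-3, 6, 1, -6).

Expand along row 3 (it has 1 zero):
  − (-3) · M_32   where M_32 = det([-5 -5 -6; 7 -1 -7; -3 1 -6]) = -404
  + (6) · M_33   where M_33 = det([-5 -2 -6; 7 1 -7; -3 6 -6]) = -576
  − (-6) · M_34   where M_34 = det([-5 -2 -5; 7 1 -1; -3 6 1]) = -252
det = (-1)·(-3)·(-404) + (+1)·(6)·(-576) + (-1)·(-6)·(-252) = -6180

-6180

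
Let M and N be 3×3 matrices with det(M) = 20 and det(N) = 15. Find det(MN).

The determinant is 300.

det(MN) = det(M)·det(N) = (20)·(15) = 300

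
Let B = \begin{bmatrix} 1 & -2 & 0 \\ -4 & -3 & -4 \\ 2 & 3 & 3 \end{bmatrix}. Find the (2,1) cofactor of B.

The cofactor is 6.

Delete row 2 and column 1; the remaining 2×2 submatrix is [-2 0; 3 3].
Its determinant is (-2)·3 − 0·3 = -6.
The cofactor carries sign (−1)^(2+1) = −1, so C_{2,1} = −(-6) = 6.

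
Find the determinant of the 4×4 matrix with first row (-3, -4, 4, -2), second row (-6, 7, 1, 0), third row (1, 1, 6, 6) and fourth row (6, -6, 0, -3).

The determinant is 1413.

Expand along row 2 (it has 1 zero):
  − (-6) · M_21   where M_21 = det([-4 4 -2; 1 6 6; -6 0 -3]) = -132
  + (7) · M_22   where M_22 = det([-3 4 -2; 1 6 6; 6 0 -3]) = 282
  − (1) · M_23   where M_23 = det([-3 -4 -2; 1 1 6; 6 -6 -3]) = -231
det = (-1)·(-6)·(-132) + (+1)·(7)·(282) + (-1)·(1)·(-231) = 1413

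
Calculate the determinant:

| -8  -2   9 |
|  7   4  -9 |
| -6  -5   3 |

Expand along row 1:
  + (-8) · |4 -9; -5 3| = (-8)·(12 − 45) = 264
  − (-2) · |7 -9; -6 3| = −(-2)·(21 − 54) = -66
  + 9 · |7 4; -6 -5| = 9·(-35 − (-24)) = -99
Sum: (264) + (-66) + (-99) = 99

99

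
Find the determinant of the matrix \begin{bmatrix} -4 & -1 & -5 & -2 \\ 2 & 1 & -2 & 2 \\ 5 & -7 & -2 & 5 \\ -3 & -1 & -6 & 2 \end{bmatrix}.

Expand along row 1:
  + (-4) · M_11   where M_11 = det([1 -2 2; -7 -2 5; -1 -6 2]) = 88
  − (-1) · M_12   where M_12 = det([2 -2 2; 5 -2 5; -3 -6 2]) = 30
  + (-5) · M_13   where M_13 = det([2 1 2; 5 -7 5; -3 -1 2]) = -95
  − (-2) · M_14   where M_14 = det([2 1 -2; 5 -7 -2; -3 -1 -6]) = 168
det = (+1)·(-4)·(88) + (-1)·(-1)·(30) + (+1)·(-5)·(-95) + (-1)·(-2)·(168) = 489

489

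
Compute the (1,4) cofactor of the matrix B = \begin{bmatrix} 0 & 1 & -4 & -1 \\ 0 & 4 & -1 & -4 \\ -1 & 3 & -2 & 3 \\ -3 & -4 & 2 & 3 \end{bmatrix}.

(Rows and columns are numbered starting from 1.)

-19

Delete row 1 and column 4; the remaining 3×3 submatrix is [0 4 -1; -1 3 -2; -3 -4 2].
Its determinant is 19.
The cofactor carries sign (−1)^(1+4) = −1, so C_{1,4} = −(19) = -19.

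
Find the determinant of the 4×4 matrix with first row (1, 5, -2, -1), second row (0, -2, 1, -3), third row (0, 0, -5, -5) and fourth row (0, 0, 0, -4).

The matrix is upper triangular, so the determinant is the product of the diagonal entries:
det = (1) · (-2) · (-5) · (-4) = -40

The determinant is -40.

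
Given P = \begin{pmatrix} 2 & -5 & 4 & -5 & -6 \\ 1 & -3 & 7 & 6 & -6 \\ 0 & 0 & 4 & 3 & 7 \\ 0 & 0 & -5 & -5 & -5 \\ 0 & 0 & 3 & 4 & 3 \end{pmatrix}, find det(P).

15

P is block upper-triangular with a 2×2 block and a 3×3 block on the diagonal, so its determinant equals the product of the determinants of the diagonal blocks.
det of the 2×2 block = -1
det of the 3×3 block = -15
det = (-1)·(-15) = 15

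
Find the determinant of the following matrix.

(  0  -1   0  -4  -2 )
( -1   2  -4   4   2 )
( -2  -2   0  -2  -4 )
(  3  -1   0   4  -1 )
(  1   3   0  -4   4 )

The determinant is 168.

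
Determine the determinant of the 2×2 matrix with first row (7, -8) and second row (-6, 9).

det = 7·9 − (-8)·(-6) = 63 − 48 = 15

15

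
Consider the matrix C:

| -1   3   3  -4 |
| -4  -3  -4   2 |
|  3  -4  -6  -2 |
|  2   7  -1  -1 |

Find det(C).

The determinant is -1295.

Expand along row 1:
  + (-1) · M_11   where M_11 = det([-3 -4 2; -4 -6 -2; 7 -1 -1]) = 152
  − (3) · M_12   where M_12 = det([-4 -4 2; 3 -6 -2; 2 -1 -1]) = 6
  + (3) · M_13   where M_13 = det([-4 -3 2; 3 -4 -2; 2 7 -1]) = -11
  − (-4) · M_14   where M_14 = det([-4 -3 -4; 3 -4 -6; 2 7 -1]) = -273
det = (+1)·(-1)·(152) + (-1)·(3)·(6) + (+1)·(3)·(-11) + (-1)·(-4)·(-273) = -1295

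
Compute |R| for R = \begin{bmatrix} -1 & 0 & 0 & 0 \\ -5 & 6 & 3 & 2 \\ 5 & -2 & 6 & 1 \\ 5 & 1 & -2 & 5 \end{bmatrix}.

Expand along row 1 (it has 3 zeros):
  + (-1) · M_11   where M_11 = det([6 3 2; -2 6 1; 1 -2 5]) = 221
det = (+1)·(-1)·(221) = -221

|R| = -221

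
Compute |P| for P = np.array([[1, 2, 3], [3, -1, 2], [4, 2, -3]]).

det(P) = 63

Expand along row 1:
  + 1 · |-1 2; 2 -3| = 1·(3 − 4) = -1
  − 2 · |3 2; 4 -3| = −2·(-9 − 8) = 34
  + 3 · |3 -1; 4 2| = 3·(6 − (-4)) = 30
Sum: (-1) + (34) + (30) = 63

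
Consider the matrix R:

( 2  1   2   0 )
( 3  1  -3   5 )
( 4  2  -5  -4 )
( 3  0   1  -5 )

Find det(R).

|R| = -244

Expand along row 1 (it has 1 zero):
  + (2) · M_11   where M_11 = det([1 -3 5; 2 -5 -4; 0 1 -5]) = 9
  − (1) · M_12   where M_12 = det([3 -3 5; 4 -5 -4; 3 1 -5]) = 158
  + (2) · M_13   where M_13 = det([3 1 5; 4 2 -4; 3 0 -5]) = -52
det = (+1)·(2)·(9) + (-1)·(1)·(158) + (+1)·(2)·(-52) = -244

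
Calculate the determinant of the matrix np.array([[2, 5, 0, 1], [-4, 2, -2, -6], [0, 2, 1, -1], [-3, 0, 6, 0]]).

Expand along row 4 (it has 2 zeros):
  − (-3) · M_41   where M_41 = det([5 0 1; 2 -2 -6; 2 1 -1]) = 46
  − (6) · M_43   where M_43 = det([2 5 1; -4 2 -6; 0 2 -1]) = -8
det = (-1)·(-3)·(46) + (-1)·(6)·(-8) = 186

The determinant is 186.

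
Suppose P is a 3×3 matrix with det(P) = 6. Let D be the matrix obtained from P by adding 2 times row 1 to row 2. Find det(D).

Adding a multiple of one row to another leaves the determinant unchanged.
det(D) = (1)·(6) = 6

6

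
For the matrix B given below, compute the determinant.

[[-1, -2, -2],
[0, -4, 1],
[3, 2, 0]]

Expand along column 1:
  + (-1) · |-4 1; 2 0| = (-1)·(0 − 2) = 2
  + 3 · |-2 -2; -4 1| = 3·(-2 − 8) = -30
Sum: (2) + (-30) = -28

|B| = -28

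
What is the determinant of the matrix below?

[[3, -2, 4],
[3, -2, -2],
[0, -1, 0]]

Expand along row 3:
  − (-1) · |3 4; 3 -2| = −(-1)·(-6 − 12) = -18

-18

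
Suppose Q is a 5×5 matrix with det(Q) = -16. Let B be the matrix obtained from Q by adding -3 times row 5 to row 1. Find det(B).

Adding a multiple of one row to another leaves the determinant unchanged.
det(B) = (1)·(-16) = -16

-16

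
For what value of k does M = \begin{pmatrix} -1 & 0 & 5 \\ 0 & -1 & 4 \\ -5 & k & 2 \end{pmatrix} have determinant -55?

Expanding along the row containing k, det(M) is linear in k: det(M) = (4)·k + (-23).
Set (4)·k + (-23) = -55  ⇒  (4)·k = -32  ⇒  k = -8.

-8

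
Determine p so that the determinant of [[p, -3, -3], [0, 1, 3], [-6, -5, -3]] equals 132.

8

Expanding along the row containing p, det(B) is linear in p: det(B) = (12)·p + (36).
Set (12)·p + (36) = 132  ⇒  (12)·p = 96  ⇒  p = 8.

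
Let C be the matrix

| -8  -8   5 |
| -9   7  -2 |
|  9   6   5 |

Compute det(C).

|C| = -1177

Expand along column 1:
  + (-8) · |7 -2; 6 5| = (-8)·(35 − (-12)) = -376
  − (-9) · |-8 5; 6 5| = −(-9)·(-40 − 30) = -630
  + 9 · |-8 5; 7 -2| = 9·(16 − 35) = -171
Sum: (-376) + (-630) + (-171) = -1177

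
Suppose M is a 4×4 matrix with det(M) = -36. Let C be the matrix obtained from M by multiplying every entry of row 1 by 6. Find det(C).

det(C) = -216

Scaling one row by 6 multiplies the determinant by 6.
det(C) = (6)·(-36) = -216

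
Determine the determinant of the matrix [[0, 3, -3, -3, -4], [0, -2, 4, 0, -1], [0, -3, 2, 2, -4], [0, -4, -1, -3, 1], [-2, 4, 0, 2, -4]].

Expand along column 1 (it has 4 zeros):
  + (-2) · M_51   where M_51 = det([3 -3 -3 -4; -2 4 0 -1; -3 2 2 -4; -4 -1 -3 1]) = -546
det = (+1)·(-2)·(-546) = 1092

1092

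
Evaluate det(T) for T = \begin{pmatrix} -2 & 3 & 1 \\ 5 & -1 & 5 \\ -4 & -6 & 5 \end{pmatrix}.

-219

Expand along row 1:
  + (-2) · |-1 5; -6 5| = (-2)·(-5 − (-30)) = -50
  − 3 · |5 5; -4 5| = −3·(25 − (-20)) = -135
  + 1 · |5 -1; -4 -6| = 1·(-30 − 4) = -34
Sum: (-50) + (-135) + (-34) = -219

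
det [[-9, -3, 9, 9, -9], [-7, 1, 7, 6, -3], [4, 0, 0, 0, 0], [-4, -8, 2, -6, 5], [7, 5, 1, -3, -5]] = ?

Expand along row 3 (it has 4 zeros):
  + (4) · M_31   where M_31 = det([-3 9 9 -9; 1 7 6 -3; -8 2 -6 5; 5 1 -3 -5]) = -4320
det = (+1)·(4)·(-4320) = -17280

-17280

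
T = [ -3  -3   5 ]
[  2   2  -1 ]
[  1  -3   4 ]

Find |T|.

-28

Expand along column 1:
  + (-3) · |2 -1; -3 4| = (-3)·(8 − 3) = -15
  − 2 · |-3 5; -3 4| = −2·(-12 − (-15)) = -6
  + 1 · |-3 5; 2 -1| = 1·(3 − 10) = -7
Sum: (-15) + (-6) + (-7) = -28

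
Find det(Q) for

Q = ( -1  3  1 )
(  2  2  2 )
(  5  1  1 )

Expand along row 1:
  + (-1) · |2 2; 1 1| = (-1)·(2 − 2) = 0
  − 3 · |2 2; 5 1| = −3·(2 − 10) = 24
  + 1 · |2 2; 5 1| = 1·(2 − 10) = -8
Sum: (0) + (24) + (-8) = 16

|Q| = 16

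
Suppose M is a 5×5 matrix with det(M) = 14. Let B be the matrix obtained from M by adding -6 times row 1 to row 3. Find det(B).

|B| = 14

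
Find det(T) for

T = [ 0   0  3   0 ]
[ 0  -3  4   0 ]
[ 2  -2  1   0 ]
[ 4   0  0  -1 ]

Expand along row 1 (it has 3 zeros):
  + (3) · M_13   where M_13 = det([0 -3 0; 2 -2 0; 4 0 -1]) = -6
det = (+1)·(3)·(-6) = -18

det(T) = -18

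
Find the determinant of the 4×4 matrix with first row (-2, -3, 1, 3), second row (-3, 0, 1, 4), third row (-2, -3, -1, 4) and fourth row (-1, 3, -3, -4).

Expand along row 2 (it has 1 zero):
  − (-3) · M_21   where M_21 = det([-3 1 3; -3 -1 4; 3 -3 -4]) = -12
  − (1) · M_23   where M_23 = det([-2 -3 3; -2 -3 4; -1 3 -4]) = 9
  + (4) · M_24   where M_24 = det([-2 -3 1; -2 -3 -1; -1 3 -3]) = -18
det = (-1)·(-3)·(-12) + (-1)·(1)·(9) + (+1)·(4)·(-18) = -117

-117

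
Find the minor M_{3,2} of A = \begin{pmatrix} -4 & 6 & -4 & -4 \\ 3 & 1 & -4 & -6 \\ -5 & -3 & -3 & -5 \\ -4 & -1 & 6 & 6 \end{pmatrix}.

-80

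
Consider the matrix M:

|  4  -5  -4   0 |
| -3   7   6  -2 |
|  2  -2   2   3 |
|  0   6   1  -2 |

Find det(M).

|M| = 273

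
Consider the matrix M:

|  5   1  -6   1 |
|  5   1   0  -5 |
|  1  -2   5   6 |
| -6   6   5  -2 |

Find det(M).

Expand along row 2 (it has 1 zero):
  − (5) · M_21   where M_21 = det([1 -6 1; -2 5 6; 6 5 -2]) = -272
  + (1) · M_22   where M_22 = det([5 -6 1; 1 5 6; -6 5 -2]) = 39
  + (-5) · M_24   where M_24 = det([5 1 -6; 1 -2 5; -6 6 5]) = -199
det = (-1)·(5)·(-272) + (+1)·(1)·(39) + (+1)·(-5)·(-199) = 2394

|M| = 2394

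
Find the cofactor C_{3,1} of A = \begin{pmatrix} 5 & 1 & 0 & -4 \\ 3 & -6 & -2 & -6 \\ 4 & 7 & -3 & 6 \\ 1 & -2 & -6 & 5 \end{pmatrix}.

-174

Delete row 3 and column 1; the remaining 3×3 submatrix is [1 0 -4; -6 -2 -6; -2 -6 5].
Its determinant is -174.
The cofactor carries sign (−1)^(3+1) = +1, so C_{3,1} = +(-174) = -174.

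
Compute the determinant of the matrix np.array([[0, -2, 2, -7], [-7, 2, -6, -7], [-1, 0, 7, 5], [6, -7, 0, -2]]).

-2135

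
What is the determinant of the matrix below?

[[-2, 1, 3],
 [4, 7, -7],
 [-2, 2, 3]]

Expand along row 1:
  + (-2) · |7 -7; 2 3| = (-2)·(21 − (-14)) = -70
  − 1 · |4 -7; -2 3| = −1·(12 − 14) = 2
  + 3 · |4 7; -2 2| = 3·(8 − (-14)) = 66
Sum: (-70) + (2) + (66) = -2

-2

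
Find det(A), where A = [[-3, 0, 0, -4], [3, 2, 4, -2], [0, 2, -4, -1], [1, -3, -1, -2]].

Expand along row 1 (it has 2 zeros):
  + (-3) · M_11   where M_11 = det([2 4 -2; 2 -4 -1; -3 -1 -2]) = 70
  − (-4) · M_14   where M_14 = det([3 2 4; 0 2 -4; 1 -3 -1]) = -58
det = (+1)·(-3)·(70) + (-1)·(-4)·(-58) = -442

-442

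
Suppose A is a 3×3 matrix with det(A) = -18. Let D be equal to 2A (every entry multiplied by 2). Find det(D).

-144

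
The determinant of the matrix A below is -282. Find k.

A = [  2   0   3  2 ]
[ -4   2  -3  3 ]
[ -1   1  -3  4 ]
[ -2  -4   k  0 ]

k = 6

Expanding along the column containing k, det(A) is linear in k: det(A) = (-6)·k + (-246).
Set (-6)·k + (-246) = -282  ⇒  (-6)·k = -36  ⇒  k = 6.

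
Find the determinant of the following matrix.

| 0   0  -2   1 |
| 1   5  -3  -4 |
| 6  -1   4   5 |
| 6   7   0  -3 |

Expand along row 1 (it has 2 zeros):
  + (-2) · M_13   where M_13 = det([1 5 -4; 6 -1 5; 6 7 -3]) = 16
  − (1) · M_14   where M_14 = det([1 5 -3; 6 -1 4; 6 7 0]) = -52
det = (+1)·(-2)·(16) + (-1)·(1)·(-52) = 20

20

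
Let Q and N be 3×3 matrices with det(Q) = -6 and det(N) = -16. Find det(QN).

The determinant is 96.

det(QN) = det(Q)·det(N) = (-6)·(-16) = 96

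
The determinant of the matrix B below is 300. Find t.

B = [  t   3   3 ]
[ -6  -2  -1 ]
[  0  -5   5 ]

t = -8

Expanding along the column containing t, det(B) is linear in t: det(B) = (-15)·t + (180).
Set (-15)·t + (180) = 300  ⇒  (-15)·t = 120  ⇒  t = -8.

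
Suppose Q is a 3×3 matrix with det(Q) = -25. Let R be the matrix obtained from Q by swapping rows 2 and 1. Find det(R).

Swapping two rows multiplies the determinant by −1.
det(R) = (-1)·(-25) = 25

det(R) = 25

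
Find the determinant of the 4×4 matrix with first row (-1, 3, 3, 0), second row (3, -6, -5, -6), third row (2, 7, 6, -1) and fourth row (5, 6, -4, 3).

Expand along row 1 (it has 1 zero):
  + (-1) · M_11   where M_11 = det([-6 -5 -6; 7 6 -1; 6 -4 3]) = 435
  − (3) · M_12   where M_12 = det([3 -5 -6; 2 6 -1; 5 -4 3]) = 325
  + (3) · M_13   where M_13 = det([3 -6 -6; 2 7 -1; 5 6 3]) = 285
det = (+1)·(-1)·(435) + (-1)·(3)·(325) + (+1)·(3)·(285) = -555

The determinant is -555.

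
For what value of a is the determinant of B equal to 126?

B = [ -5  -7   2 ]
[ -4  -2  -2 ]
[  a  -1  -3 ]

3

Expanding along the column containing a, det(B) is linear in a: det(B) = (18)·a + (72).
Set (18)·a + (72) = 126  ⇒  (18)·a = 54  ⇒  a = 3.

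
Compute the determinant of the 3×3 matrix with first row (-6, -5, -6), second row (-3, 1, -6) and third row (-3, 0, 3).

Expand along row 3:
  + (-3) · |-5 -6; 1 -6| = (-3)·(30 − (-6)) = -108
  + 3 · |-6 -5; -3 1| = 3·(-6 − 15) = -63
Sum: (-108) + (-63) = -171

The determinant is -171.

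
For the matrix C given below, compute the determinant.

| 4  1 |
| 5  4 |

11

det(C) = 4·4 − 1·5 = 16 − 5 = 11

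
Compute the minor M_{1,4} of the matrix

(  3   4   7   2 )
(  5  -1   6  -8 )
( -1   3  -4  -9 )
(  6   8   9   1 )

154

Delete row 1 and column 4; the remaining 3×3 submatrix is [5 -1 6; -1 3 -4; 6 8 9].
Its determinant is 154.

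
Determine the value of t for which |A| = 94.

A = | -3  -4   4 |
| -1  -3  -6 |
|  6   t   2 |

6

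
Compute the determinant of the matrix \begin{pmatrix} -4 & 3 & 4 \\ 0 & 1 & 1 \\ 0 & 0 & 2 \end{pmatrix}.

The matrix is upper triangular, so the determinant is the product of the diagonal entries:
det = (-4) · (1) · (2) = -8

The determinant is -8.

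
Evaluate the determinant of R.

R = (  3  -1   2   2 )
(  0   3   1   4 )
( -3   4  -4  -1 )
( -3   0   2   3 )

Expand along row 2 (it has 1 zero):
  + (3) · M_22   where M_22 = det([3 2 2; -3 -4 -1; -3 2 3]) = -42
  − (1) · M_23   where M_23 = det([3 -1 2; -3 4 -1; -3 0 3]) = 48
  + (4) · M_24   where M_24 = det([3 -1 2; -3 4 -4; -3 0 2]) = 30
det = (+1)·(3)·(-42) + (-1)·(1)·(48) + (+1)·(4)·(30) = -54

|R| = -54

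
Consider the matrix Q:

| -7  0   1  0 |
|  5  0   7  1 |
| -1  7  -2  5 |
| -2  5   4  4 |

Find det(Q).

Expand along row 1 (it has 2 zeros):
  + (-7) · M_11   where M_11 = det([0 7 1; 7 -2 5; 5 4 4]) = 17
  + (1) · M_13   where M_13 = det([5 0 1; -1 7 5; -2 5 4]) = 24
det = (+1)·(-7)·(17) + (+1)·(1)·(24) = -95

det(Q) = -95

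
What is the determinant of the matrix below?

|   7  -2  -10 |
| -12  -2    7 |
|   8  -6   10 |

Expand along column 1:
  + 7 · |-2 7; -6 10| = 7·(-20 − (-42)) = 154
  − (-12) · |-2 -10; -6 10| = −(-12)·(-20 − 60) = -960
  + 8 · |-2 -10; -2 7| = 8·(-14 − 20) = -272
Sum: (154) + (-960) + (-272) = -1078

The determinant is -1078.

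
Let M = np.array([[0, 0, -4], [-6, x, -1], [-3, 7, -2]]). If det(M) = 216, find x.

Expanding along the row containing x, det(M) is linear in x: det(M) = (-12)·x + (168).
Set (-12)·x + (168) = 216  ⇒  (-12)·x = 48  ⇒  x = -4.

x = -4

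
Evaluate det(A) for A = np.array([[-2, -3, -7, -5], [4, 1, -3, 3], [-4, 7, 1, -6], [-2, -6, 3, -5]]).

Expand along row 1:
  + (-2) · M_11   where M_11 = det([1 -3 3; 7 1 -6; -6 3 -5]) = -119
  − (-3) · M_12   where M_12 = det([4 -3 3; -4 1 -6; -2 3 -5]) = 46
  + (-7) · M_13   where M_13 = det([4 1 3; -4 7 -6; -2 -6 -5]) = -178
  − (-5) · M_14   where M_14 = det([4 1 -3; -4 7 1; -2 -6 3]) = 4
det = (+1)·(-2)·(-119) + (-1)·(-3)·(46) + (+1)·(-7)·(-178) + (-1)·(-5)·(4) = 1642

1642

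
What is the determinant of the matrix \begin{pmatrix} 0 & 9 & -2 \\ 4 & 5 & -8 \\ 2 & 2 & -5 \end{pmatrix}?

Expand along column 1:
  − 4 · |9 -2; 2 -5| = −4·(-45 − (-4)) = 164
  + 2 · |9 -2; 5 -8| = 2·(-72 − (-10)) = -124
Sum: (164) + (-124) = 40

40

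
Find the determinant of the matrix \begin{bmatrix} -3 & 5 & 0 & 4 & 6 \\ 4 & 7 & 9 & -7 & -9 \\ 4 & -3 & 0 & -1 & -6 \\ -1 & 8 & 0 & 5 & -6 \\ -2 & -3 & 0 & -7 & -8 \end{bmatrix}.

Expand along column 3 (it has 4 zeros):
  − (9) · M_23   where M_23 = det([-3 5 4 6; 4 -3 -1 -6; -1 8 5 -6; -2 -3 -7 -8]) = -84
det = (-1)·(9)·(-84) = 756

756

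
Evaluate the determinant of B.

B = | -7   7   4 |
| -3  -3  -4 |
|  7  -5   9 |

Expand along row 1:
  + (-7) · |-3 -4; -5 9| = (-7)·(-27 − 20) = 329
  − 7 · |-3 -4; 7 9| = −7·(-27 − (-28)) = -7
  + 4 · |-3 -3; 7 -5| = 4·(15 − (-21)) = 144
Sum: (329) + (-7) + (144) = 466

det(B) = 466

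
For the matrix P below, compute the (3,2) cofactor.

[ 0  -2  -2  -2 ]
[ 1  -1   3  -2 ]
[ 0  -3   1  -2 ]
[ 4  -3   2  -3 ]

The cofactor is -30.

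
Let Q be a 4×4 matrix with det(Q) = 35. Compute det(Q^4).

The determinant is 1500625.

det(Q^4) = (det Q)^4 = (35)^4 = 1500625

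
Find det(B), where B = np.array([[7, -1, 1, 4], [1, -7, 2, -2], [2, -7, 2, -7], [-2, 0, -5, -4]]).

1280

Expand along row 4 (it has 1 zero):
  − (-2) · M_41   where M_41 = det([-1 1 4; -7 2 -2; -7 2 -7]) = -25
  − (-5) · M_43   where M_43 = det([7 -1 4; 1 -7 -2; 2 -7 -7]) = 270
  + (-4) · M_44   where M_44 = det([7 -1 1; 1 -7 2; 2 -7 2]) = 5
det = (-1)·(-2)·(-25) + (-1)·(-5)·(270) + (+1)·(-4)·(5) = 1280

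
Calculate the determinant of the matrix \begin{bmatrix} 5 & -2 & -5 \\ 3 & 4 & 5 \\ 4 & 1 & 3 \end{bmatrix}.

78

Expand along column 1:
  + 5 · |4 5; 1 3| = 5·(12 − 5) = 35
  − 3 · |-2 -5; 1 3| = −3·(-6 − (-5)) = 3
  + 4 · |-2 -5; 4 5| = 4·(-10 − (-20)) = 40
Sum: (35) + (3) + (40) = 78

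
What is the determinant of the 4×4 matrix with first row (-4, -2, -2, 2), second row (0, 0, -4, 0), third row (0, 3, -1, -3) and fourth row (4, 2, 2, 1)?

The determinant is -144.

Expand along row 2 (it has 3 zeros):
  − (-4) · M_23   where M_23 = det([-4 -2 2; 0 3 -3; 4 2 1]) = -36
det = (-1)·(-4)·(-36) = -144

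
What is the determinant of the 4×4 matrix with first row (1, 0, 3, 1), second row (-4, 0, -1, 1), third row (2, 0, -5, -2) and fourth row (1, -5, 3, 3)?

-55

Expand along column 2 (it has 3 zeros):
  + (-5) · M_42   where M_42 = det([1 3 1; -4 -1 1; 2 -5 -2]) = 11
det = (+1)·(-5)·(11) = -55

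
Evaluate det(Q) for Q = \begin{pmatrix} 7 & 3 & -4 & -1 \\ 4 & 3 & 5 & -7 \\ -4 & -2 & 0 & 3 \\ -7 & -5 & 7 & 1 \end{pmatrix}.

Expand along row 3 (it has 1 zero):
  + (-4) · M_31   where M_31 = det([3 -4 -1; 3 5 -7; -5 7 1]) = -12
  − (-2) · M_32   where M_32 = det([7 -4 -1; 4 5 -7; -7 7 1]) = 135
  − (3) · M_34   where M_34 = det([7 3 -4; 4 3 5; -7 -5 7]) = 129
det = (+1)·(-4)·(-12) + (-1)·(-2)·(135) + (-1)·(3)·(129) = -69

det(Q) = -69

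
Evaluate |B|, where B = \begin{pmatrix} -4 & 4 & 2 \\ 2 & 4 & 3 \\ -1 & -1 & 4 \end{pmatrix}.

-116

Expand along row 1:
  + (-4) · |4 3; -1 4| = (-4)·(16 − (-3)) = -76
  − 4 · |2 3; -1 4| = −4·(8 − (-3)) = -44
  + 2 · |2 4; -1 -1| = 2·(-2 − (-4)) = 4
Sum: (-76) + (-44) + (4) = -116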